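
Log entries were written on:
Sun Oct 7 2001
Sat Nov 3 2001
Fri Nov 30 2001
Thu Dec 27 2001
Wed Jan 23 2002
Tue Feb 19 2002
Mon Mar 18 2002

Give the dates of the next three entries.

Sun Apr 14 2002, Sat May 11 2002, Fri Jun 7 2002

Gaps between consecutive events: 27, 27, 27, 27, 27, 27 days — a constant 27-day interval.
Mon Mar 18 2002 + 27 days = Sun Apr 14 2002.
Sun Apr 14 2002 + 27 days = Sat May 11 2002.
Sat May 11 2002 + 27 days = Fri Jun 7 2002.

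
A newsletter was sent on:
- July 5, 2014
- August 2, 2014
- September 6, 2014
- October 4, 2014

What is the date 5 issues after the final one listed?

March 7, 2015

All dates are Saturdays, 28, 35, 28 days apart.
Specifically, the 1st Saturday of each month.
1st Saturday of November 2014: November 1, 2014.
December 2014 — 1st Saturday is December 6, 2014.
January 2015 — 1st Saturday is January 3, 2015.
February 2015 — 1st Saturday is February 7, 2015.
March 2015 — 1st Saturday is March 7, 2015.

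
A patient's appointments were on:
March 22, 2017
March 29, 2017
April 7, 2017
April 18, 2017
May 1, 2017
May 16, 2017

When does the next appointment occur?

Gaps: 7, 9, 11, 13, 15 days — each gap is 2 larger than the previous one.
Next gap: 17 days. May 16, 2017 + 17 days = June 2, 2017.

June 2, 2017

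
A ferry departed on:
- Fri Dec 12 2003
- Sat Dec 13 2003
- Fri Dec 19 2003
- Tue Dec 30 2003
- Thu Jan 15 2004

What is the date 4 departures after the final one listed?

Sat May 8 2004

Gaps: 1, 6, 11, 16 days — each gap is 5 larger than the previous one.
Next gap: 21 days. Thu Jan 15 2004 + 21 days = Thu Feb 5 2004.
Next gap: 26 days. Thu Feb 5 2004 + 26 days = Tue Mar 2 2004.
Next gap: 31 days. Tue Mar 2 2004 + 31 days = Fri Apr 2 2004.
Next gap: 36 days. Fri Apr 2 2004 + 36 days = Sat May 8 2004.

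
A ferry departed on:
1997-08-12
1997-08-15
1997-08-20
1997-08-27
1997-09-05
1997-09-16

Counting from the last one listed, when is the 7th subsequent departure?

The spacing grows by 2 each time: 3, 5, 7, 9, 11 days.
Next gap: 13 days. 1997-09-16 + 13 days = 1997-09-29.
Next gap: 15 days. 1997-09-29 + 15 days = 1997-10-14.
Next gap: 17 days. 1997-10-14 + 17 days = 1997-10-31.
Next gap: 19 days. 1997-10-31 + 19 days = 1997-11-19.
Next gap: 21 days. 1997-11-19 + 21 days = 1997-12-10.
Next gap: 23 days. 1997-12-10 + 23 days = 1998-01-02.
Next gap: 25 days. 1998-01-02 + 25 days = 1998-01-27.

1998-01-27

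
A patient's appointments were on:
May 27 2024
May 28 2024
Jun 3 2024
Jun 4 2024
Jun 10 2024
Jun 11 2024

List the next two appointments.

Jun 17 2024, Jun 18 2024

Every event lands on a Monday or Tuesday (gaps cycle 1, 6, 1, 6, 1).
So the schedule is: every Monday and Tuesday.
The following Monday is Jun 17 2024.
Next Tuesday: Jun 18 2024.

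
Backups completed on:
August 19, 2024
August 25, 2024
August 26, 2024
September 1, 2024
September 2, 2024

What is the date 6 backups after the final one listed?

September 23, 2024

Every event lands on a Monday or Sunday (gaps cycle 6, 1, 6, 1).
So the schedule is: every Monday and Sunday.
Next Sunday: September 8, 2024.
Next Monday: September 9, 2024.
The following Sunday is September 15, 2024.
Next Monday: September 16, 2024.
The following Sunday is September 22, 2024.
Next Monday: September 23, 2024.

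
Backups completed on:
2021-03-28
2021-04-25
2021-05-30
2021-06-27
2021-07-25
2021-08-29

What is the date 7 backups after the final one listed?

2022-03-27

These are Sundays with 28, 35, 28, 28, 35-day gaps.
Each is the final Sunday of its month — 2021-05-30 is past the 28th, so '4th Sunday' doesn't fit.
September 2021 ends with Sunday 2021-09-26.
Last Sunday of October 2021: 2021-10-31.
Last Sunday of November 2021: 2021-11-28.
Last Sunday of December 2021: 2021-12-26.
Last Sunday of January 2022: 2022-01-30.
February 2022 ends with Sunday 2022-02-27.
March 2022 ends with Sunday 2022-03-27.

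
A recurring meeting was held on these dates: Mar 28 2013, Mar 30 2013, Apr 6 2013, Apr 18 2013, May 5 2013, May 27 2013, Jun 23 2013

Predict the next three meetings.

Gaps: 2, 7, 12, 17, 22, 27 days — each gap is 5 larger than the previous one.
Next gap: 32 days. Jun 23 2013 + 32 days = Jul 25 2013.
Next gap: 37 days. Jul 25 2013 + 37 days = Aug 31 2013.
Next gap: 42 days. Aug 31 2013 + 42 days = Oct 12 2013.

Jul 25 2013, Aug 31 2013, Oct 12 2013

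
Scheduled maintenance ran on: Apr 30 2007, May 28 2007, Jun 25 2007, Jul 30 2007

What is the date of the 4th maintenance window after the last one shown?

Nov 26 2007

These are Mondays with 28, 28, 35-day gaps.
Each is the final Monday of its month — Apr 30 2007 is past the 28th, so '4th Monday' doesn't fit.
August 2007 ends with Monday Aug 27 2007.
September 2007 ends with Monday Sep 24 2007.
October 2007 ends with Monday Oct 29 2007.
Last Monday of November 2007: Nov 26 2007.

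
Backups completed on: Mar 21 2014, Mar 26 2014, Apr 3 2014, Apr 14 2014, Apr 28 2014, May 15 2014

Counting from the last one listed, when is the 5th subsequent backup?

Sep 22 2014

The spacing grows by 3 each time: 5, 8, 11, 14, 17 days.
Next gap: 20 days. May 15 2014 + 20 days = Jun 4 2014.
Next gap: 23 days. Jun 4 2014 + 23 days = Jun 27 2014.
Next gap: 26 days. Jun 27 2014 + 26 days = Jul 23 2014.
Next gap: 29 days. Jul 23 2014 + 29 days = Aug 21 2014.
Next gap: 32 days. Aug 21 2014 + 32 days = Sep 22 2014.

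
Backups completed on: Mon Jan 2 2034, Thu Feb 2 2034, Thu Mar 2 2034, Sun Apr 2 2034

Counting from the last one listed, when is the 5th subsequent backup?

Sat Sep 2 2034

Gaps: 31, 28, 31 days — not constant. Every event is on the 2nd of the month.
Pattern: the 2nd of each month.
May 2034: Tue May 2 2034.
June 2034: Fri Jun 2 2034.
Next: July 2034 → Sun Jul 2 2034.
Next: August 2034 → Wed Aug 2 2034.
Next: September 2034 → Sat Sep 2 2034.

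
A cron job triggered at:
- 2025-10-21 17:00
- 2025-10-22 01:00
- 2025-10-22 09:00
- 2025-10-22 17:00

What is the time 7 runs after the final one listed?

Spacing: 8, 8, 8 h — constant 8 h.
2025-10-22 17:00 + 8 h = 2025-10-23 01:00.
2025-10-23 01:00 + 8 h = 2025-10-23 09:00.
2025-10-23 09:00 + 8 h = 2025-10-23 17:00.
2025-10-23 17:00 + 8 h = 2025-10-24 01:00.
2025-10-24 01:00 + 8 h = 2025-10-24 09:00.
2025-10-24 09:00 + 8 h = 2025-10-24 17:00.
2025-10-24 17:00 + 8 h = 2025-10-25 01:00.

2025-10-25 01:00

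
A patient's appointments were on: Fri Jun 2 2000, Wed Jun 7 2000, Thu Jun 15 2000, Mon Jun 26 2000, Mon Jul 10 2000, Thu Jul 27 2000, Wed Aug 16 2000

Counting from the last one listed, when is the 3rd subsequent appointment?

Thu Nov 2 2000

The spacing grows by 3 each time: 5, 8, 11, 14, 17, 20 days.
Next gap: 23 days. Wed Aug 16 2000 + 23 days = Fri Sep 8 2000.
Next gap: 26 days. Fri Sep 8 2000 + 26 days = Wed Oct 4 2000.
Next gap: 29 days. Wed Oct 4 2000 + 29 days = Thu Nov 2 2000.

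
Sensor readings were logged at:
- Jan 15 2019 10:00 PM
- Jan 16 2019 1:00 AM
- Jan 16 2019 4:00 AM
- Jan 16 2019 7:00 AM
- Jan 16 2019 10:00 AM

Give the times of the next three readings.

Jan 16 2019 1:00 PM, Jan 16 2019 4:00 PM, Jan 16 2019 7:00 PM

Spacing: 3, 3, 3, 3 h — constant 3 h.
Jan 16 2019 10:00 AM + 3 h = Jan 16 2019 1:00 PM.
Jan 16 2019 1:00 PM + 3 h = Jan 16 2019 4:00 PM.
Jan 16 2019 4:00 PM + 3 h = Jan 16 2019 7:00 PM.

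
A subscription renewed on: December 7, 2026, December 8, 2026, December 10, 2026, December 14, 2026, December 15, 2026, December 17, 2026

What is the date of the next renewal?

December 21, 2026

The gap pattern 1, 2, 4, 1, 2 repeats every 3 events.
These are the Mondays, Tuesdays and Thursdays of each week.
Next Monday: December 21, 2026.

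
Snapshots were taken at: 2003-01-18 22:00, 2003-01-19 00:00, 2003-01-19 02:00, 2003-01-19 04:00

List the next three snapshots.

Gaps: 2, 2, 2 hours — each event is 2 hours after the previous one.
2003-01-19 04:00 + 2 h = 2003-01-19 06:00.
2003-01-19 06:00 + 2 h = 2003-01-19 08:00.
2003-01-19 08:00 + 2 h = 2003-01-19 10:00.

2003-01-19 06:00, 2003-01-19 08:00, 2003-01-19 10:00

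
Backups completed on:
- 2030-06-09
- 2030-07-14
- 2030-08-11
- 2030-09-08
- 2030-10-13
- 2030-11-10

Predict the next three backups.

2030-12-08, 2031-01-12, 2031-02-09

Gaps: 35, 28, 28, 35, 28 days — a mix of 28 and 35. Every date is a Sunday.
Each is the 2nd Sunday of its month.
December 2030 — 2nd Sunday is 2030-12-08.
January 2031 — 2nd Sunday is 2031-01-12.
2nd Sunday of February 2031: 2031-02-09.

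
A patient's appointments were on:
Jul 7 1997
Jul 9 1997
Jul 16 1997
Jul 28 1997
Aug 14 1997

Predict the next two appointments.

The spacing grows by 5 each time: 2, 7, 12, 17 days.
Next gap: 22 days. Aug 14 1997 + 22 days = Sep 5 1997.
Next gap: 27 days. Sep 5 1997 + 27 days = Oct 2 1997.

Sep 5 1997, Oct 2 1997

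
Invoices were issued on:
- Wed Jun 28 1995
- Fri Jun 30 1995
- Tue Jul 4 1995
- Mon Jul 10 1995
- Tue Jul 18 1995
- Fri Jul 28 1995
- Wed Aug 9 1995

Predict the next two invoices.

Wed Aug 23 1995, Fri Sep 8 1995

Gaps: 2, 4, 6, 8, 10, 12 days — each gap is 2 larger than the previous one.
Next gap: 14 days. Wed Aug 9 1995 + 14 days = Wed Aug 23 1995.
Next gap: 16 days. Wed Aug 23 1995 + 16 days = Fri Sep 8 1995.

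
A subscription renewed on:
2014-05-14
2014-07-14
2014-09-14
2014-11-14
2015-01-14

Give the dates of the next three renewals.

Gaps: 61, 62, 61, 61 days — not constant. Every event is on the 14th of the month.
Pattern: the 14th of every 2 months.
March 2015: 2015-03-14.
May 2015: 2015-05-14.
July 2015: 2015-07-14.

2015-03-14, 2015-05-14, 2015-07-14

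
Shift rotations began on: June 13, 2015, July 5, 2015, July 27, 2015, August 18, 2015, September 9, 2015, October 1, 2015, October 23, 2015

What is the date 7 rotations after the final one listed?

March 25, 2016

Every event comes 22 days after the last (22, 22, 22, 22, 22, 22).
October 23, 2015 + 22 days = November 14, 2015.
November 14, 2015 + 22 days = December 6, 2015.
December 6, 2015 + 22 days = December 28, 2015.
December 28, 2015 + 22 days = January 19, 2016.
January 19, 2016 + 22 days = February 10, 2016.
February 10, 2016 + 22 days = March 3, 2016.
March 3, 2016 + 22 days = March 25, 2016.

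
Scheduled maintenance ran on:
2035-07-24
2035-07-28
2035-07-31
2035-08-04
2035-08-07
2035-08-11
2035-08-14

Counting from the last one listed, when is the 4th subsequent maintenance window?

Every event lands on a Tuesday or Saturday (gaps cycle 4, 3, 4, 3, 4, 3).
So the schedule is: every Tuesday and Saturday.
The following Saturday is 2035-08-18.
Next Tuesday: 2035-08-21.
Next Saturday: 2035-08-25.
Next Tuesday: 2035-08-28.

2035-08-28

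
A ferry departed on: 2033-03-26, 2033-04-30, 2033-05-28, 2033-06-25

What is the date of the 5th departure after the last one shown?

Every date is a Saturday; gaps 35, 28, 28 days.
Each is the last Saturday of its month (at least one falls on the 29th or later, ruling out '4th Saturday').
Last Saturday of July 2033: 2033-07-30.
August 2033 ends with Saturday 2033-08-27.
Last Saturday of September 2033: 2033-09-24.
Last Saturday of October 2033: 2033-10-29.
November 2033 ends with Saturday 2033-11-26.

2033-11-26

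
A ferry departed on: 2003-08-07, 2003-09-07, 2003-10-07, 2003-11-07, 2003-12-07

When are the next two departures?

Each date is the 7th; the gaps (31, 30, 31, 30) track the month lengths.
The rule is the 7th of each month.
January 2004: 2004-01-07.
Next: February 2004 → 2004-02-07.

2004-01-07, 2004-02-07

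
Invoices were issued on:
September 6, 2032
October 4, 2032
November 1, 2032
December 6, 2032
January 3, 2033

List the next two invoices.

Gaps: 28, 28, 35, 28 days — a mix of 28 and 35. Every date is a Monday.
Each is the 1st Monday of its month.
1st Monday of February 2033: February 7, 2033.
1st Monday of March 2033: March 7, 2033.

February 7, 2033; March 7, 2033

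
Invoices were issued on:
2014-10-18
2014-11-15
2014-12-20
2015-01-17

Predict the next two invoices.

These are Saturdays at 28- or 35-day spacing (28, 35, 28).
The pattern: 3rd Saturday of the month.
February 2015 — 3rd Saturday is 2015-02-21.
March 2015 — 3rd Saturday is 2015-03-21.

2015-02-21, 2015-03-21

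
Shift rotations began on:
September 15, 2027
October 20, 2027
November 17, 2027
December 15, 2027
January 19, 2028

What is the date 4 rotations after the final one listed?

All dates are Wednesdays, 35, 28, 28, 35 days apart.
Specifically, the 3rd Wednesday of each month.
3rd Wednesday of February 2028: February 16, 2028.
March 2028 — 3rd Wednesday is March 15, 2028.
April 2028 — 3rd Wednesday is April 19, 2028.
May 2028 — 3rd Wednesday is May 17, 2028.

May 17, 2028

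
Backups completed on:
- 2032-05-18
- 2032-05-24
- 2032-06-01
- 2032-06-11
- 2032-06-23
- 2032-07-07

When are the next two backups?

2032-07-23, 2032-08-10

Gaps: 6, 8, 10, 12, 14 days — each gap is 2 larger than the previous one.
Next gap: 16 days. 2032-07-07 + 16 days = 2032-07-23.
Next gap: 18 days. 2032-07-23 + 18 days = 2032-08-10.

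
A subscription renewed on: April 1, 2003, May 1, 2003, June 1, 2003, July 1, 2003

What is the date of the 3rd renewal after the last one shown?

The day-of-month is always 1 (30, 31, 30 days between events).
So this recurs on the 1st of each month.
Next: August 2003 → August 1, 2003.
Next: September 2003 → September 1, 2003.
Next: October 2003 → October 1, 2003.

October 1, 2003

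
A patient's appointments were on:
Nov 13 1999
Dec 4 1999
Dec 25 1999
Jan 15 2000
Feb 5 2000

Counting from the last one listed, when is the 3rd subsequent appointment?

Gaps between consecutive events: 21, 21, 21, 21 days — a constant 21-day interval.
Feb 5 2000 + 21 days = Feb 26 2000.
Feb 26 2000 + 21 days = Mar 18 2000.
Mar 18 2000 + 21 days = Apr 8 2000.

Apr 8 2000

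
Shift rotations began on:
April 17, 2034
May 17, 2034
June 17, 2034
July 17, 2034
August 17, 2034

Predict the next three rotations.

The day-of-month is always 17 (30, 31, 30, 31 days between events).
So this recurs on the 17th of each month.
Next: September 2034 → September 17, 2034.
October 2034: October 17, 2034.
November 2034: November 17, 2034.

September 17, 2034; October 17, 2034; November 17, 2034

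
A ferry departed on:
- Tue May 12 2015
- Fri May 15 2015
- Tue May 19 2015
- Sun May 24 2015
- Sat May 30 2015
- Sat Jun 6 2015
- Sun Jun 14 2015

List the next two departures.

Intervals are 3, 4, 5, 6, 7, 8 days — an arithmetic progression with common difference 1.
Next gap: 9 days. Sun Jun 14 2015 + 9 days = Tue Jun 23 2015.
Next gap: 10 days. Tue Jun 23 2015 + 10 days = Fri Jul 3 2015.

Tue Jun 23 2015, Fri Jul 3 2015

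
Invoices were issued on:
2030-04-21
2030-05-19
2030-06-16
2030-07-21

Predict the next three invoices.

Gaps: 28, 28, 35 days — a mix of 28 and 35. Every date is a Sunday.
Each is the 3rd Sunday of its month.
August 2030 — 3rd Sunday is 2030-08-18.
3rd Sunday of September 2030: 2030-09-15.
3rd Sunday of October 2030: 2030-10-20.

2030-08-18, 2030-09-15, 2030-10-20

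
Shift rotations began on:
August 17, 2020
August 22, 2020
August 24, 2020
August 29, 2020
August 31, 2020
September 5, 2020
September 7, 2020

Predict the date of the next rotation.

Gaps: 5, 2, 5, 2, 5, 2 days — not constant, but cyclic with period 2.
The events fall on every Monday and Saturday.
The following Saturday is September 12, 2020.

September 12, 2020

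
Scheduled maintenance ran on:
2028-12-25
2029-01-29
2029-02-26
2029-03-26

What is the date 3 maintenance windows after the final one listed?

These are Mondays with 35, 28, 28-day gaps.
Each is the final Monday of its month — 2029-01-29 is past the 28th, so '4th Monday' doesn't fit.
Last Monday of April 2029: 2029-04-30.
May 2029 ends with Monday 2029-05-28.
June 2029 ends with Monday 2029-06-25.

2029-06-25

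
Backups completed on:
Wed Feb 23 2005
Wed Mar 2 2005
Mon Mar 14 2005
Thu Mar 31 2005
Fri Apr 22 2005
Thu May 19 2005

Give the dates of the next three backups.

Gaps: 7, 12, 17, 22, 27 days — each gap is 5 larger than the previous one.
Next gap: 32 days. Thu May 19 2005 + 32 days = Mon Jun 20 2005.
Next gap: 37 days. Mon Jun 20 2005 + 37 days = Wed Jul 27 2005.
Next gap: 42 days. Wed Jul 27 2005 + 42 days = Wed Sep 7 2005.

Mon Jun 20 2005, Wed Jul 27 2005, Wed Sep 7 2005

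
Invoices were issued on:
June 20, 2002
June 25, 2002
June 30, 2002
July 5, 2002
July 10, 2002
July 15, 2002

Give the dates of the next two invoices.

Gaps between consecutive events: 5, 5, 5, 5, 5 days — a constant 5-day interval.
July 15, 2002 + 5 days = July 20, 2002.
July 20, 2002 + 5 days = July 25, 2002.

July 20, 2002; July 25, 2002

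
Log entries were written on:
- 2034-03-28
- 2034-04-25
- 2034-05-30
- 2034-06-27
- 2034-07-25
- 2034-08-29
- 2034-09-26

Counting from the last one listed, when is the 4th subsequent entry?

All Tuesdays; the gaps (28, 35, 28, 28, 35, 28) vary with month length.
This is the last Tuesday of each month.
Last Tuesday of October 2034: 2034-10-31.
November 2034 ends with Tuesday 2034-11-28.
December 2034 ends with Tuesday 2034-12-26.
January 2035 ends with Tuesday 2035-01-30.

2035-01-30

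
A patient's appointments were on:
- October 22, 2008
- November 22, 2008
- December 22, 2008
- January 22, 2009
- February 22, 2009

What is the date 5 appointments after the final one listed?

The day-of-month is always 22 (31, 30, 31, 31 days between events).
So this recurs on the 22nd of each month.
March 2009: March 22, 2009.
April 2009: April 22, 2009.
Next: May 2009 → May 22, 2009.
Next: June 2009 → June 22, 2009.
Next: July 2009 → July 22, 2009.

July 22, 2009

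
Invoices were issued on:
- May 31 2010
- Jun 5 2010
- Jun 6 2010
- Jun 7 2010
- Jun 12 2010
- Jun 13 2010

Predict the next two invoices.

Every event lands on a Monday or Saturday or Sunday (gaps cycle 5, 1, 1, 5, 1).
So the schedule is: every Monday, Saturday and Sunday.
Next Monday: Jun 14 2010.
The following Saturday is Jun 19 2010.

Jun 14 2010, Jun 19 2010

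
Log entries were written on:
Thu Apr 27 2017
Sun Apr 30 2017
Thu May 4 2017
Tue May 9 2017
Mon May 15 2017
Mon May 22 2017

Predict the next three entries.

The spacing grows by 1 each time: 3, 4, 5, 6, 7 days.
Next gap: 8 days. Mon May 22 2017 + 8 days = Tue May 30 2017.
Next gap: 9 days. Tue May 30 2017 + 9 days = Thu Jun 8 2017.
Next gap: 10 days. Thu Jun 8 2017 + 10 days = Sun Jun 18 2017.

Tue May 30 2017, Thu Jun 8 2017, Sun Jun 18 2017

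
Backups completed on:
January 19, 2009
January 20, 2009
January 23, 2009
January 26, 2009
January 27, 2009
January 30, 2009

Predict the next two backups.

February 2, 2009; February 3, 2009

The gap pattern 1, 3, 3, 1, 3 repeats every 3 events.
These are the Mondays, Tuesdays and Fridays of each week.
Next Monday: February 2, 2009.
The following Tuesday is February 3, 2009.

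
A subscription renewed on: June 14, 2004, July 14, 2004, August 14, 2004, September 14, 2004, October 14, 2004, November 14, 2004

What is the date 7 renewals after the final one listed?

June 14, 2005

Each date is the 14th; the gaps (30, 31, 31, 30, 31) track the month lengths.
The rule is the 14th of each month.
December 2004: December 14, 2004.
January 2005: January 14, 2005.
February 2005: February 14, 2005.
Next: March 2005 → March 14, 2005.
Next: April 2005 → April 14, 2005.
May 2005: May 14, 2005.
Next: June 2005 → June 14, 2005.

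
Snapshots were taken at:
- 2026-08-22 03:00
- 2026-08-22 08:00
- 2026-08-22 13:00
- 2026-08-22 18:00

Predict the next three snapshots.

The interval is a steady 5 hours (5, 5, 5).
2026-08-22 18:00 + 5 h = 2026-08-22 23:00.
2026-08-22 23:00 + 5 h = 2026-08-23 04:00.
2026-08-23 04:00 + 5 h = 2026-08-23 09:00.

2026-08-22 23:00, 2026-08-23 04:00, 2026-08-23 09:00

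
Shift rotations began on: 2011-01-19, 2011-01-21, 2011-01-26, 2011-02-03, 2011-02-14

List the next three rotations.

2011-02-28, 2011-03-17, 2011-04-06

Gaps: 2, 5, 8, 11 days — each gap is 3 larger than the previous one.
Next gap: 14 days. 2011-02-14 + 14 days = 2011-02-28.
Next gap: 17 days. 2011-02-28 + 17 days = 2011-03-17.
Next gap: 20 days. 2011-03-17 + 20 days = 2011-04-06.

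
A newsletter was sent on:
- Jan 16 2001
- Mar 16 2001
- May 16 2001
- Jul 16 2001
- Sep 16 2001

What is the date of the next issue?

Gaps: 59, 61, 61, 62 days — not constant. Every event is on the 16th of the month.
Pattern: the 16th of every 2 months.
Next: November 2001 → Nov 16 2001.

Nov 16 2001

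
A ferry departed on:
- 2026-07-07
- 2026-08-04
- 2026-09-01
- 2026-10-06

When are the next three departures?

All dates are Tuesdays, 28, 28, 35 days apart.
Specifically, the 1st Tuesday of each month.
1st Tuesday of November 2026: 2026-11-03.
December 2026 — 1st Tuesday is 2026-12-01.
January 2027 — 1st Tuesday is 2027-01-05.

2026-11-03, 2026-12-01, 2027-01-05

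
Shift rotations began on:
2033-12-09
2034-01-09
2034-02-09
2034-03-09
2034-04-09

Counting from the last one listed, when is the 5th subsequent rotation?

2034-09-09

Gaps: 31, 31, 28, 31 days — not constant. Every event is on the 9th of the month.
Pattern: the 9th of each month.
May 2034: 2034-05-09.
Next: June 2034 → 2034-06-09.
Next: July 2034 → 2034-07-09.
Next: August 2034 → 2034-08-09.
Next: September 2034 → 2034-09-09.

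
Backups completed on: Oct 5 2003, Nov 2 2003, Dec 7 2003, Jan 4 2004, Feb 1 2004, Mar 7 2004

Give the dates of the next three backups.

These are Sundays at 28- or 35-day spacing (28, 35, 28, 28, 35).
The pattern: 1st Sunday of the month.
April 2004 — 1st Sunday is Apr 4 2004.
1st Sunday of May 2004: May 2 2004.
June 2004 — 1st Sunday is Jun 6 2004.

Apr 4 2004, May 2 2004, Jun 6 2004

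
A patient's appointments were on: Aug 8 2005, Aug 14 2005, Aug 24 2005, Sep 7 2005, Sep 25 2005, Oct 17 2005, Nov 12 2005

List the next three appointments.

Intervals are 6, 10, 14, 18, 22, 26 days — an arithmetic progression with common difference 4.
Next gap: 30 days. Nov 12 2005 + 30 days = Dec 12 2005.
Next gap: 34 days. Dec 12 2005 + 34 days = Jan 15 2006.
Next gap: 38 days. Jan 15 2006 + 38 days = Feb 22 2006.

Dec 12 2005, Jan 15 2006, Feb 22 2006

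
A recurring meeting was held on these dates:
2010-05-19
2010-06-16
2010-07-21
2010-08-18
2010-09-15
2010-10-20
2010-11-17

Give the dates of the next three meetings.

2010-12-15, 2011-01-19, 2011-02-16

Gaps: 28, 35, 28, 28, 35, 28 days — a mix of 28 and 35. Every date is a Wednesday.
Each is the 3rd Wednesday of its month.
3rd Wednesday of December 2010: 2010-12-15.
3rd Wednesday of January 2011: 2011-01-19.
February 2011 — 3rd Wednesday is 2011-02-16.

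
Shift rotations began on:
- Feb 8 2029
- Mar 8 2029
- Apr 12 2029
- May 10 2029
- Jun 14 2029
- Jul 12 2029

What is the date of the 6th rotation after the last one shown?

Jan 10 2030

All dates are Thursdays, 28, 35, 28, 35, 28 days apart.
Specifically, the 2nd Thursday of each month.
August 2029 — 2nd Thursday is Aug 9 2029.
2nd Thursday of September 2029: Sep 13 2029.
October 2029 — 2nd Thursday is Oct 11 2029.
2nd Thursday of November 2029: Nov 8 2029.
2nd Thursday of December 2029: Dec 13 2029.
January 2030 — 2nd Thursday is Jan 10 2030.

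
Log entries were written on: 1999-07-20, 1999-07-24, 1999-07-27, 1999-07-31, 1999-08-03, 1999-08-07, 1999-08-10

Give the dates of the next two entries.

Gaps: 4, 3, 4, 3, 4, 3 days — not constant, but cyclic with period 2.
The events fall on every Tuesday and Saturday.
Next Saturday: 1999-08-14.
Next Tuesday: 1999-08-17.

1999-08-14, 1999-08-17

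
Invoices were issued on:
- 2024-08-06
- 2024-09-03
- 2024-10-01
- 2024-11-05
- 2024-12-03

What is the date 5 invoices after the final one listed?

2025-05-06

All dates are Tuesdays, 28, 28, 35, 28 days apart.
Specifically, the 1st Tuesday of each month.
1st Tuesday of January 2025: 2025-01-07.
February 2025 — 1st Tuesday is 2025-02-04.
1st Tuesday of March 2025: 2025-03-04.
1st Tuesday of April 2025: 2025-04-01.
1st Tuesday of May 2025: 2025-05-06.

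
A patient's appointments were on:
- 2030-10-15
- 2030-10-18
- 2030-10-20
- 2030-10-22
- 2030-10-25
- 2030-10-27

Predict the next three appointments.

2030-10-29, 2030-11-01, 2030-11-03

The gap pattern 3, 2, 2, 3, 2 repeats every 3 events.
These are the Tuesdays, Fridays and Sundays of each week.
Next Tuesday: 2030-10-29.
The following Friday is 2030-11-01.
The following Sunday is 2030-11-03.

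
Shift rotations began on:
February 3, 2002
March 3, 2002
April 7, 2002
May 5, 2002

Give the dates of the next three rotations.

June 2, 2002; July 7, 2002; August 4, 2002

These are Sundays at 28- or 35-day spacing (28, 35, 28).
The pattern: 1st Sunday of the month.
1st Sunday of June 2002: June 2, 2002.
July 2002 — 1st Sunday is July 7, 2002.
August 2002 — 1st Sunday is August 4, 2002.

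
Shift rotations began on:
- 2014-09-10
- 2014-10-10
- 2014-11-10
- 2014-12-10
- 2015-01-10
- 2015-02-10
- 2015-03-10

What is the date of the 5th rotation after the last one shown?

The day-of-month is always 10 (30, 31, 30, 31, 31, 28 days between events).
So this recurs on the 10th of each month.
April 2015: 2015-04-10.
Next: May 2015 → 2015-05-10.
Next: June 2015 → 2015-06-10.
July 2015: 2015-07-10.
August 2015: 2015-08-10.

2015-08-10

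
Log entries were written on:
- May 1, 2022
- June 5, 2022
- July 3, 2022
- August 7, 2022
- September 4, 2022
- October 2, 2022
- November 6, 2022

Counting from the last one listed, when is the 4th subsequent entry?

These are Sundays at 28- or 35-day spacing (35, 28, 35, 28, 28, 35).
The pattern: 1st Sunday of the month.
December 2022 — 1st Sunday is December 4, 2022.
January 2023 — 1st Sunday is January 1, 2023.
1st Sunday of February 2023: February 5, 2023.
March 2023 — 1st Sunday is March 5, 2023.

March 5, 2023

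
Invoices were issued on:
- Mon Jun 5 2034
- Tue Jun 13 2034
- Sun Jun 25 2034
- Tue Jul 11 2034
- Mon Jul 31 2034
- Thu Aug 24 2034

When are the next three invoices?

Gaps: 8, 12, 16, 20, 24 days — each gap is 4 larger than the previous one.
Next gap: 28 days. Thu Aug 24 2034 + 28 days = Thu Sep 21 2034.
Next gap: 32 days. Thu Sep 21 2034 + 32 days = Mon Oct 23 2034.
Next gap: 36 days. Mon Oct 23 2034 + 36 days = Tue Nov 28 2034.

Thu Sep 21 2034, Mon Oct 23 2034, Tue Nov 28 2034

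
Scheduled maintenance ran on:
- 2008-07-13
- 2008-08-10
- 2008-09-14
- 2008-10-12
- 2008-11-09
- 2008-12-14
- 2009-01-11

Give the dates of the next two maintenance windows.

2009-02-08, 2009-03-08

These are Sundays at 28- or 35-day spacing (28, 35, 28, 28, 35, 28).
The pattern: 2nd Sunday of the month.
February 2009 — 2nd Sunday is 2009-02-08.
2nd Sunday of March 2009: 2009-03-08.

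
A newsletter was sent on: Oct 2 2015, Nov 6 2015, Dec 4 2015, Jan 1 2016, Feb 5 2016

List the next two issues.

All dates are Fridays, 35, 28, 28, 35 days apart.
Specifically, the 1st Friday of each month.
1st Friday of March 2016: Mar 4 2016.
April 2016 — 1st Friday is Apr 1 2016.

Mar 4 2016, Apr 1 2016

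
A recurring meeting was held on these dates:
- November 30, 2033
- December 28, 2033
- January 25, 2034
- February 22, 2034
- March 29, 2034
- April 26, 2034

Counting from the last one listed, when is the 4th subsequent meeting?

These are Wednesdays with 28, 28, 28, 35, 28-day gaps.
Each is the final Wednesday of its month — November 30, 2033 is past the 28th, so '4th Wednesday' doesn't fit.
May 2034 ends with Wednesday May 31, 2034.
Last Wednesday of June 2034: June 28, 2034.
July 2034 ends with Wednesday July 26, 2034.
Last Wednesday of August 2034: August 30, 2034.

August 30, 2034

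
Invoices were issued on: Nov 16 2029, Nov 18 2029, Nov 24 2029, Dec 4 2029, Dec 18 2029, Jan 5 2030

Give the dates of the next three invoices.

Gaps: 2, 6, 10, 14, 18 days — each gap is 4 larger than the previous one.
Next gap: 22 days. Jan 5 2030 + 22 days = Jan 27 2030.
Next gap: 26 days. Jan 27 2030 + 26 days = Feb 22 2030.
Next gap: 30 days. Feb 22 2030 + 30 days = Mar 24 2030.

Jan 27 2030, Feb 22 2030, Mar 24 2030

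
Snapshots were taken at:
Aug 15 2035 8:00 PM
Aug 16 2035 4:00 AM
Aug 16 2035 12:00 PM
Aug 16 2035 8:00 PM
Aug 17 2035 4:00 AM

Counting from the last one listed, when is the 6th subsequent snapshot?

Aug 19 2035 4:00 AM

Gaps: 8, 8, 8, 8 hours — each event is 8 hours after the previous one.
Aug 17 2035 4:00 AM + 8 h = Aug 17 2035 12:00 PM.
Aug 17 2035 12:00 PM + 8 h = Aug 17 2035 8:00 PM.
Aug 17 2035 8:00 PM + 8 h = Aug 18 2035 4:00 AM.
Aug 18 2035 4:00 AM + 8 h = Aug 18 2035 12:00 PM.
Aug 18 2035 12:00 PM + 8 h = Aug 18 2035 8:00 PM.
Aug 18 2035 8:00 PM + 8 h = Aug 19 2035 4:00 AM.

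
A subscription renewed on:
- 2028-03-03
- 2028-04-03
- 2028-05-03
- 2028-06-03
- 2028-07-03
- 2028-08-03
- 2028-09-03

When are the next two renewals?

2028-10-03, 2028-11-03

The day-of-month is always 3 (31, 30, 31, 30, 31, 31 days between events).
So this recurs on the 3rd of each month.
Next: October 2028 → 2028-10-03.
November 2028: 2028-11-03.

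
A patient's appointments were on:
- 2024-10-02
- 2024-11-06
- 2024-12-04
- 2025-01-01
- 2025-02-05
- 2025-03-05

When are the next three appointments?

All dates are Wednesdays, 35, 28, 28, 35, 28 days apart.
Specifically, the 1st Wednesday of each month.
April 2025 — 1st Wednesday is 2025-04-02.
May 2025 — 1st Wednesday is 2025-05-07.
1st Wednesday of June 2025: 2025-06-04.

2025-04-02, 2025-05-07, 2025-06-04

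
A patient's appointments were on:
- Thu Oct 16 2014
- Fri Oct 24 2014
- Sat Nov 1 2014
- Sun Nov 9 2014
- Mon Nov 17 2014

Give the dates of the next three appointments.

Tue Nov 25 2014, Wed Dec 3 2014, Thu Dec 11 2014

Gaps between consecutive events: 8, 8, 8, 8 days — a constant 8-day interval.
Mon Nov 17 2014 + 8 days = Tue Nov 25 2014.
Tue Nov 25 2014 + 8 days = Wed Dec 3 2014.
Wed Dec 3 2014 + 8 days = Thu Dec 11 2014.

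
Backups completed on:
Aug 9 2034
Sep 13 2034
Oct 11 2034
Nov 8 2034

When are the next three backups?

Gaps: 35, 28, 28 days — a mix of 28 and 35. Every date is a Wednesday.
Each is the 2nd Wednesday of its month.
2nd Wednesday of December 2034: Dec 13 2034.
January 2035 — 2nd Wednesday is Jan 10 2035.
2nd Wednesday of February 2035: Feb 14 2035.

Dec 13 2034, Jan 10 2035, Feb 14 2035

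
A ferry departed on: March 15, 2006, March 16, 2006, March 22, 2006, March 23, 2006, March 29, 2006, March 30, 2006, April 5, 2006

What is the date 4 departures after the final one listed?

April 19, 2006

Every event lands on a Wednesday or Thursday (gaps cycle 1, 6, 1, 6, 1, 6).
So the schedule is: every Wednesday and Thursday.
The following Thursday is April 6, 2006.
The following Wednesday is April 12, 2006.
The following Thursday is April 13, 2006.
The following Wednesday is April 19, 2006.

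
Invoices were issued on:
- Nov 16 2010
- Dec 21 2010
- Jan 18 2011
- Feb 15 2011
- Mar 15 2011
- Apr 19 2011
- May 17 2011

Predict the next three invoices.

Jun 21 2011, Jul 19 2011, Aug 16 2011

Gaps: 35, 28, 28, 28, 35, 28 days — a mix of 28 and 35. Every date is a Tuesday.
Each is the 3rd Tuesday of its month.
June 2011 — 3rd Tuesday is Jun 21 2011.
3rd Tuesday of July 2011: Jul 19 2011.
August 2011 — 3rd Tuesday is Aug 16 2011.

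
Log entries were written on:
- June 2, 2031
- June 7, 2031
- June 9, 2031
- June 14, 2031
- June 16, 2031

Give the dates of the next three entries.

Every event lands on a Monday or Saturday (gaps cycle 5, 2, 5, 2).
So the schedule is: every Monday and Saturday.
The following Saturday is June 21, 2031.
Next Monday: June 23, 2031.
The following Saturday is June 28, 2031.

June 21, 2031; June 23, 2031; June 28, 2031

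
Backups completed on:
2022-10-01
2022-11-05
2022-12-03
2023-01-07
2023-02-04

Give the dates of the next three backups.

Gaps: 35, 28, 35, 28 days — a mix of 28 and 35. Every date is a Saturday.
Each is the 1st Saturday of its month.
1st Saturday of March 2023: 2023-03-04.
April 2023 — 1st Saturday is 2023-04-01.
1st Saturday of May 2023: 2023-05-06.

2023-03-04, 2023-04-01, 2023-05-06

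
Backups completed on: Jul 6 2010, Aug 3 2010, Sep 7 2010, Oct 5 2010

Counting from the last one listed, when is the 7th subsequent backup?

May 3 2011

These are Tuesdays at 28- or 35-day spacing (28, 35, 28).
The pattern: 1st Tuesday of the month.
1st Tuesday of November 2010: Nov 2 2010.
December 2010 — 1st Tuesday is Dec 7 2010.
January 2011 — 1st Tuesday is Jan 4 2011.
February 2011 — 1st Tuesday is Feb 1 2011.
March 2011 — 1st Tuesday is Mar 1 2011.
1st Tuesday of April 2011: Apr 5 2011.
1st Tuesday of May 2011: May 3 2011.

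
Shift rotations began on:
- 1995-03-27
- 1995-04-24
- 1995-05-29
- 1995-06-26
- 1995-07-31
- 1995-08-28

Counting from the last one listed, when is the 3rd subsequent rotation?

These are Mondays with 28, 35, 28, 35, 28-day gaps.
Each is the final Monday of its month — 1995-05-29 is past the 28th, so '4th Monday' doesn't fit.
September 1995 ends with Monday 1995-09-25.
October 1995 ends with Monday 1995-10-30.
November 1995 ends with Monday 1995-11-27.

1995-11-27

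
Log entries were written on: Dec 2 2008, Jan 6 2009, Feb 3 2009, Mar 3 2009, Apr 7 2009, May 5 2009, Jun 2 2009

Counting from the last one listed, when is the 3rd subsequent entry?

Sep 1 2009

All dates are Tuesdays, 35, 28, 28, 35, 28, 28 days apart.
Specifically, the 1st Tuesday of each month.
1st Tuesday of July 2009: Jul 7 2009.
August 2009 — 1st Tuesday is Aug 4 2009.
September 2009 — 1st Tuesday is Sep 1 2009.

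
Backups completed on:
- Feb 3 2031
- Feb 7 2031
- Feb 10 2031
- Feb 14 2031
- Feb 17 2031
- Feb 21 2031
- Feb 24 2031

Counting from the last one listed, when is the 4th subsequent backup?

Mar 10 2031

Every event lands on a Monday or Friday (gaps cycle 4, 3, 4, 3, 4, 3).
So the schedule is: every Monday and Friday.
Next Friday: Feb 28 2031.
Next Monday: Mar 3 2031.
Next Friday: Mar 7 2031.
Next Monday: Mar 10 2031.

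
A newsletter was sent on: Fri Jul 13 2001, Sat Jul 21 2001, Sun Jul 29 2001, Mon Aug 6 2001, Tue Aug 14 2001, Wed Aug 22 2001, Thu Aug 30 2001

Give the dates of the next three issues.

Every event comes 8 days after the last (8, 8, 8, 8, 8, 8).
Thu Aug 30 2001 + 8 days = Fri Sep 7 2001.
Fri Sep 7 2001 + 8 days = Sat Sep 15 2001.
Sat Sep 15 2001 + 8 days = Sun Sep 23 2001.

Fri Sep 7 2001, Sat Sep 15 2001, Sun Sep 23 2001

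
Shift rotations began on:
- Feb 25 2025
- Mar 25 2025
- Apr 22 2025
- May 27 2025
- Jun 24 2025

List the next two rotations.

Jul 22 2025, Aug 26 2025

Gaps: 28, 28, 35, 28 days — a mix of 28 and 35. Every date is a Tuesday.
Each is the 4th Tuesday of its month.
4th Tuesday of July 2025: Jul 22 2025.
August 2025 — 4th Tuesday is Aug 26 2025.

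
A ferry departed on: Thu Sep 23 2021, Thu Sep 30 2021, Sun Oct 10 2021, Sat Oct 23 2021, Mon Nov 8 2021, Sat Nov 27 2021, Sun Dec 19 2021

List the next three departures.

Thu Jan 13 2022, Thu Feb 10 2022, Sun Mar 13 2022

Intervals are 7, 10, 13, 16, 19, 22 days — an arithmetic progression with common difference 3.
Next gap: 25 days. Sun Dec 19 2021 + 25 days = Thu Jan 13 2022.
Next gap: 28 days. Thu Jan 13 2022 + 28 days = Thu Feb 10 2022.
Next gap: 31 days. Thu Feb 10 2022 + 31 days = Sun Mar 13 2022.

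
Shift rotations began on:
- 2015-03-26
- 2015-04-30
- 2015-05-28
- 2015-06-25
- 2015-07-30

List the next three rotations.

2015-08-27, 2015-09-24, 2015-10-29

These are Thursdays with 35, 28, 28, 35-day gaps.
Each is the final Thursday of its month — 2015-04-30 is past the 28th, so '4th Thursday' doesn't fit.
August 2015 ends with Thursday 2015-08-27.
Last Thursday of September 2015: 2015-09-24.
Last Thursday of October 2015: 2015-10-29.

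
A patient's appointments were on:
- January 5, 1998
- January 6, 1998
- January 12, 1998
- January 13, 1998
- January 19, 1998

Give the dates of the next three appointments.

Every event lands on a Monday or Tuesday (gaps cycle 1, 6, 1, 6).
So the schedule is: every Monday and Tuesday.
The following Tuesday is January 20, 1998.
Next Monday: January 26, 1998.
Next Tuesday: January 27, 1998.

January 20, 1998; January 26, 1998; January 27, 1998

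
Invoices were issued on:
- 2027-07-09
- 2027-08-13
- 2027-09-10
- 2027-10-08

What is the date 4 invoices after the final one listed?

2028-02-11

Gaps: 35, 28, 28 days — a mix of 28 and 35. Every date is a Friday.
Each is the 2nd Friday of its month.
November 2027 — 2nd Friday is 2027-11-12.
December 2027 — 2nd Friday is 2027-12-10.
January 2028 — 2nd Friday is 2028-01-14.
2nd Friday of February 2028: 2028-02-11.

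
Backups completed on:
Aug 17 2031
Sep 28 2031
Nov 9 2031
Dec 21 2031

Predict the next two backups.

Feb 1 2032, Mar 14 2032

Every event comes 42 days after the last (42, 42, 42).
Dec 21 2031 + 42 days = Feb 1 2032.
Feb 1 2032 + 42 days = Mar 14 2032.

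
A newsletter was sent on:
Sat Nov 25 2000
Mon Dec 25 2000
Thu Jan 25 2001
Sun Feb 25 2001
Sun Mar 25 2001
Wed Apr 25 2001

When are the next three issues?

Fri May 25 2001, Mon Jun 25 2001, Wed Jul 25 2001

Gaps: 30, 31, 31, 28, 31 days — not constant. Every event is on the 25th of the month.
Pattern: the 25th of each month.
Next: May 2001 → Fri May 25 2001.
Next: June 2001 → Mon Jun 25 2001.
Next: July 2001 → Wed Jul 25 2001.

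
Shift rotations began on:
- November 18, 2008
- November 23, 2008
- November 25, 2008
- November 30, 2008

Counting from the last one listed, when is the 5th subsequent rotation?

Gaps: 5, 2, 5 days — not constant, but cyclic with period 2.
The events fall on every Tuesday and Sunday.
The following Tuesday is December 2, 2008.
The following Sunday is December 7, 2008.
The following Tuesday is December 9, 2008.
Next Sunday: December 14, 2008.
Next Tuesday: December 16, 2008.

December 16, 2008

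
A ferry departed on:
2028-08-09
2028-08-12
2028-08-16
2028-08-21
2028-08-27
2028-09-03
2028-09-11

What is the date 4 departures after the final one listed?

2028-10-23

Gaps: 3, 4, 5, 6, 7, 8 days — each gap is 1 larger than the previous one.
Next gap: 9 days. 2028-09-11 + 9 days = 2028-09-20.
Next gap: 10 days. 2028-09-20 + 10 days = 2028-09-30.
Next gap: 11 days. 2028-09-30 + 11 days = 2028-10-11.
Next gap: 12 days. 2028-10-11 + 12 days = 2028-10-23.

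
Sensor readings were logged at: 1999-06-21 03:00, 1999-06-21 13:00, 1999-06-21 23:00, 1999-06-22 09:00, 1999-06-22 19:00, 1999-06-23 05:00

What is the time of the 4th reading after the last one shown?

Spacing: 10, 10, 10, 10, 10 h — constant 10 h.
1999-06-23 05:00 + 10 h = 1999-06-23 15:00.
1999-06-23 15:00 + 10 h = 1999-06-24 01:00.
1999-06-24 01:00 + 10 h = 1999-06-24 11:00.
1999-06-24 11:00 + 10 h = 1999-06-24 21:00.

1999-06-24 21:00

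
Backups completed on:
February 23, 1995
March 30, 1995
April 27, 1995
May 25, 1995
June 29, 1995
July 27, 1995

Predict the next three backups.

These are Thursdays with 35, 28, 28, 35, 28-day gaps.
Each is the final Thursday of its month — March 30, 1995 is past the 28th, so '4th Thursday' doesn't fit.
Last Thursday of August 1995: August 31, 1995.
Last Thursday of September 1995: September 28, 1995.
Last Thursday of October 1995: October 26, 1995.

August 31, 1995; September 28, 1995; October 26, 1995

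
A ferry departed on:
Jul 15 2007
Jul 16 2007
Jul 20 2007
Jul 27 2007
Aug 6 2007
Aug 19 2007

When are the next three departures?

The spacing grows by 3 each time: 1, 4, 7, 10, 13 days.
Next gap: 16 days. Aug 19 2007 + 16 days = Sep 4 2007.
Next gap: 19 days. Sep 4 2007 + 19 days = Sep 23 2007.
Next gap: 22 days. Sep 23 2007 + 22 days = Oct 15 2007.

Sep 4 2007, Sep 23 2007, Oct 15 2007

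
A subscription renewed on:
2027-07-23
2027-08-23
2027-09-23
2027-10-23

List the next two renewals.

Each date is the 23rd; the gaps (31, 31, 30) track the month lengths.
The rule is the 23rd of each month.
Next: November 2027 → 2027-11-23.
December 2027: 2027-12-23.

2027-11-23, 2027-12-23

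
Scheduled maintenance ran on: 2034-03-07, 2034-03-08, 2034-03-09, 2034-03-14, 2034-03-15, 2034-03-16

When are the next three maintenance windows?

2034-03-21, 2034-03-22, 2034-03-23

Gaps: 1, 1, 5, 1, 1 days — not constant, but cyclic with period 3.
The events fall on every Tuesday, Wednesday and Thursday.
The following Tuesday is 2034-03-21.
Next Wednesday: 2034-03-22.
Next Thursday: 2034-03-23.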